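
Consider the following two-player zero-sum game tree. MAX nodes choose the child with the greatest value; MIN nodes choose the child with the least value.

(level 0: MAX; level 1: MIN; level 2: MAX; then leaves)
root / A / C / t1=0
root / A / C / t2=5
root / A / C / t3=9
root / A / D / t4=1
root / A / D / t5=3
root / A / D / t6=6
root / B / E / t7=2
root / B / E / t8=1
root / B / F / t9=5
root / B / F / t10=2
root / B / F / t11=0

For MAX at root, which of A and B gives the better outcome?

A

C (MAX): max(0, 5, 9) = 9
D (MAX): max(1, 3, 6) = 6
A (MIN): min(9, 6) = 6
E (MAX): max(2, 1) = 2
F (MAX): max(5, 2, 0) = 5
B (MIN): min(2, 5) = 2
MAX prefers the higher value; A=6, B=2. A is better since 6 > 2.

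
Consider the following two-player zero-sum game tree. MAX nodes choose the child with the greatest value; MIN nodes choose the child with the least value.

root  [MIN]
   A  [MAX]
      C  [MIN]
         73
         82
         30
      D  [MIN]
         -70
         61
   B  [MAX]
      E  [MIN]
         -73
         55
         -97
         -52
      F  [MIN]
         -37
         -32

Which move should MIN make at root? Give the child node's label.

C (MIN): min(73, 82, 30) = 30
D (MIN): min(-70, 61) = -70
A (MAX): max(30, -70) = 30
E (MIN): min(-73, 55, -97, -52) = -97
F (MIN): min(-37, -32) = -37
B (MAX): max(-97, -37) = -37
root (MIN): min(30, -37) = -37
MIN at root wants the lowest of {A=30, B=-37}, so chooses B.

B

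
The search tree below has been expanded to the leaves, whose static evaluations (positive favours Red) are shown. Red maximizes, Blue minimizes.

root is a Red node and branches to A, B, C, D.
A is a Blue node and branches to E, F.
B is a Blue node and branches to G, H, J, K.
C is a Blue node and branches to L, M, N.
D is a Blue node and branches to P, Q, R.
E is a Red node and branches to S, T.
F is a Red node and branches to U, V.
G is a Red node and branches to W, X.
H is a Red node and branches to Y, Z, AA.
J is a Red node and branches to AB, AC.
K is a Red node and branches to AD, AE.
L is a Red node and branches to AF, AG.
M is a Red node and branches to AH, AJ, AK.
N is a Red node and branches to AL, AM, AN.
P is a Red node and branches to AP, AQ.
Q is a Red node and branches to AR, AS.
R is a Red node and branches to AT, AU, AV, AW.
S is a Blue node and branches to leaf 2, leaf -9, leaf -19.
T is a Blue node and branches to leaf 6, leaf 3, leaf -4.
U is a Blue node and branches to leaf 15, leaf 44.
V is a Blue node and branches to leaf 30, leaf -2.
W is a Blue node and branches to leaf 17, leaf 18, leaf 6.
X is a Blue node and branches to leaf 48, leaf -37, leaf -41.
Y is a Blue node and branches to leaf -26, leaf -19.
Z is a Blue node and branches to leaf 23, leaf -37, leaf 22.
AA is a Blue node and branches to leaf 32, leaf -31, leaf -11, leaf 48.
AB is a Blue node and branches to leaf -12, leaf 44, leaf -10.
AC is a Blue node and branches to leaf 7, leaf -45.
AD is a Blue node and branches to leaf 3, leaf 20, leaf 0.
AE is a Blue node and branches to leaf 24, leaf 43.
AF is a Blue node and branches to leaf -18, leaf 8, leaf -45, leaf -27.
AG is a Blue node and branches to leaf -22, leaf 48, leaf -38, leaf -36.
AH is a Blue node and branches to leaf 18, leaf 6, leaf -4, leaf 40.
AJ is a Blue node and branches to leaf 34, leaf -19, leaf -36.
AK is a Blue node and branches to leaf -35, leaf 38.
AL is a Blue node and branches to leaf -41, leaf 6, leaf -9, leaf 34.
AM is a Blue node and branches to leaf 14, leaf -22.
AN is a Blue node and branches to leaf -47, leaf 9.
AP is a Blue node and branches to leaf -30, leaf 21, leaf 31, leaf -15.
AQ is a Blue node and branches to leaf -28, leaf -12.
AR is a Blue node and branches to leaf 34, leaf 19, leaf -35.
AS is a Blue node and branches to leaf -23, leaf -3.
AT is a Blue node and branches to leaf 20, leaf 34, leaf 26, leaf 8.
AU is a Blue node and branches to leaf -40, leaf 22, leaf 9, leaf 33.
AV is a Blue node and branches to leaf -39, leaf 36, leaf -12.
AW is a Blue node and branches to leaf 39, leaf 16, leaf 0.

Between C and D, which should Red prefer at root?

AF (Blue): min(-18, 8, -45, -27) = -45
AG (Blue): min(-22, 48, -38, -36) = -38
L (Red): max(-45, -38) = -38
AH (Blue): min(18, 6, -4, 40) = -4
AJ (Blue): min(34, -19, -36) = -36
AK (Blue): min(-35, 38) = -35
M (Red): max(-4, -36, -35) = -4
AL (Blue): min(-41, 6, -9, 34) = -41
AM (Blue): min(14, -22) = -22
AN (Blue): min(-47, 9) = -47
N (Red): max(-41, -22, -47) = -22
C (Blue): min(-38, -4, -22) = -38
AP (Blue): min(-30, 21, 31, -15) = -30
AQ (Blue): min(-28, -12) = -28
P (Red): max(-30, -28) = -28
AR (Blue): min(34, 19, -35) = -35
AS (Blue): min(-23, -3) = -23
Q (Red): max(-35, -23) = -23
AT (Blue): min(20, 34, 26, 8) = 8
AU (Blue): min(-40, 22, 9, 33) = -40
AV (Blue): min(-39, 36, -12) = -39
AW (Blue): min(39, 16, 0) = 0
R (Red): max(8, -40, -39, 0) = 8
D (Blue): min(-28, -23, 8) = -28
Red prefers the higher value; C=-38, D=-28. D is better since -28 > -38.

D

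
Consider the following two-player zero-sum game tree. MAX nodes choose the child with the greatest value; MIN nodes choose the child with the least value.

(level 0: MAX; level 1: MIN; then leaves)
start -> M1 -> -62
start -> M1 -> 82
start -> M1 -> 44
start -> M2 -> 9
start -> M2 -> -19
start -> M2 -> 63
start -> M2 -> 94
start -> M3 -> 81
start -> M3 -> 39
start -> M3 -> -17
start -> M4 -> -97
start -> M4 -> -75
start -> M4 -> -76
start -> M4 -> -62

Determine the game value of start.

-17

M1 (MIN): min(-62, 82, 44) = -62
M2 (MIN): min(9, -19, 63, 94) = -19
M3 (MIN): min(81, 39, -17) = -17
M4 (MIN): min(-97, -75, -76, -62) = -97
start (MAX): max(-62, -19, -17, -97) = -17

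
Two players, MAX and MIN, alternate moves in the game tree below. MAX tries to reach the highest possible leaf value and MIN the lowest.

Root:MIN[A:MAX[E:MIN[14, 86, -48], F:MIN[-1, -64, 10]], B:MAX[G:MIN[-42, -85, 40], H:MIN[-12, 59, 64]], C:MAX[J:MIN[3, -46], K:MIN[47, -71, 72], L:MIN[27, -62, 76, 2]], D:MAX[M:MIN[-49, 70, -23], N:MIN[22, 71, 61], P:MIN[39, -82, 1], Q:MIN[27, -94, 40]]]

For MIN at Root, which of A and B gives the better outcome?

E (MIN): min(14, 86, -48) = -48
F (MIN): min(-1, -64, 10) = -64
A (MAX): max(-48, -64) = -48
G (MIN): min(-42, -85, 40) = -85
H (MIN): min(-12, 59, 64) = -12
B (MAX): max(-85, -12) = -12
MIN prefers the lower value; A=-48, B=-12. A is better since -48 < -12.

A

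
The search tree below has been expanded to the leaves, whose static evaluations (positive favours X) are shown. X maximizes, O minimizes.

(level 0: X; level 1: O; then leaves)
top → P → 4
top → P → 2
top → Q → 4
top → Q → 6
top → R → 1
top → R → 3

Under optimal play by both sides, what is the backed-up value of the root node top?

P (O): min(4, 2) = 2
Q (O): min(4, 6) = 4
R (O): min(1, 3) = 1
top (X): max(2, 4, 1) = 4

4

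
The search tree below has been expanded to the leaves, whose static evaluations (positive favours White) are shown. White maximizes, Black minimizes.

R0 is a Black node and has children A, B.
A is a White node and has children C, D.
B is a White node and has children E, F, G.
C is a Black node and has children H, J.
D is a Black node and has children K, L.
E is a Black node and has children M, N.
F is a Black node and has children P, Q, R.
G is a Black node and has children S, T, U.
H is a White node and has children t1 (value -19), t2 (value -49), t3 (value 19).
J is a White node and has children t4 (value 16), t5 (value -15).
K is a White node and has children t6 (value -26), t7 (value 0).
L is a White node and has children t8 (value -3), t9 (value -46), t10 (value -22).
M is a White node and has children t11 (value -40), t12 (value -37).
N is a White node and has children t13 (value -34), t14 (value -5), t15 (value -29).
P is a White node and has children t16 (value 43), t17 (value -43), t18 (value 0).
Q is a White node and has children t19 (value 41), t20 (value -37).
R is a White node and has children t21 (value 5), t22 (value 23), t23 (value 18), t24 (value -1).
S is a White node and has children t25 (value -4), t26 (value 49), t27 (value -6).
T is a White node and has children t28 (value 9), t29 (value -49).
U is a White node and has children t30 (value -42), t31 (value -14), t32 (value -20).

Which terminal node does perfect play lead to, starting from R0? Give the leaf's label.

t4

H (White): max(-19, -49, 19) = 19
J (White): max(16, -15) = 16
C (Black): min(19, 16) = 16
K (White): max(-26, 0) = 0
L (White): max(-3, -46, -22) = -3
D (Black): min(0, -3) = -3
A (White): max(16, -3) = 16
M (White): max(-40, -37) = -37
N (White): max(-34, -5, -29) = -5
E (Black): min(-37, -5) = -37
P (White): max(43, -43, 0) = 43
Q (White): max(41, -37) = 41
R (White): max(5, 23, 18, -1) = 23
F (Black): min(43, 41, 23) = 23
S (White): max(-4, 49, -6) = 49
T (White): max(9, -49) = 9
U (White): max(-42, -14, -20) = -14
G (Black): min(49, 9, -14) = -14
B (White): max(-37, 23, -14) = 23
R0 (Black): min(16, 23) = 16
At R0, Black picks A (lowest: 16).
At A, White picks C (highest: 16).
At C, Black picks J (lowest: 16).
At J, White picks t4 (highest: 16).
Terminal value 16.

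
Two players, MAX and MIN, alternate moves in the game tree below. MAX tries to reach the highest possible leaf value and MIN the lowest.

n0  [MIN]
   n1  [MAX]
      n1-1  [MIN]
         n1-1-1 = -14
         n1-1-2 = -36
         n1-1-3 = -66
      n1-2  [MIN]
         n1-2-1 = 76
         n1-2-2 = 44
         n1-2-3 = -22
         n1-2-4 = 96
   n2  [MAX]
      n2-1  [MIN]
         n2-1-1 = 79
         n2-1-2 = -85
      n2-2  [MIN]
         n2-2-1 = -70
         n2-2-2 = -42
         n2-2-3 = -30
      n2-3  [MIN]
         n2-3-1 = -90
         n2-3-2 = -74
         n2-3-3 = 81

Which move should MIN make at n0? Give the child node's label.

n1-1 (MIN): min(-14, -36, -66) = -66
n1-2 (MIN): min(76, 44, -22, 96) = -22
n1 (MAX): max(-66, -22) = -22
n2-1 (MIN): min(79, -85) = -85
n2-2 (MIN): min(-70, -42, -30) = -70
n2-3 (MIN): min(-90, -74, 81) = -90
n2 (MAX): max(-85, -70, -90) = -70
n0 (MIN): min(-22, -70) = -70
MIN at n0 wants the lowest of {n1=-22, n2=-70}, so chooses n2.

n2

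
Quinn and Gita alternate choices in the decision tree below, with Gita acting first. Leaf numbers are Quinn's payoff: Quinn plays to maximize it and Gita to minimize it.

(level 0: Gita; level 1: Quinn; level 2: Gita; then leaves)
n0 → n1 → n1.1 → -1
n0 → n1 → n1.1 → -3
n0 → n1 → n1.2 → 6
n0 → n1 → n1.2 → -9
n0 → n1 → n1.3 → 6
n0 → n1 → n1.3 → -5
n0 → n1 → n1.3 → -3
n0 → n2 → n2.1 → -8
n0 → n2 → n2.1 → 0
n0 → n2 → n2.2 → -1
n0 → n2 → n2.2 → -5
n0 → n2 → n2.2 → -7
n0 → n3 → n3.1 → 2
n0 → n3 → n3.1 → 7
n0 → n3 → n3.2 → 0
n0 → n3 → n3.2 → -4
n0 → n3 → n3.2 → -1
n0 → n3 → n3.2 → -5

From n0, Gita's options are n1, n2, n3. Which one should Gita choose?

n1.1 (Gita): min(-1, -3) = -3
n1.2 (Gita): min(6, -9) = -9
n1.3 (Gita): min(6, -5, -3) = -5
n1 (Quinn): max(-3, -9, -5) = -3
n2.1 (Gita): min(-8, 0) = -8
n2.2 (Gita): min(-1, -5, -7) = -7
n2 (Quinn): max(-8, -7) = -7
n3.1 (Gita): min(2, 7) = 2
n3.2 (Gita): min(0, -4, -1, -5) = -5
n3 (Quinn): max(2, -5) = 2
n0 (Gita): min(-3, -7, 2) = -7
Gita at n0 wants the lowest of {n1=-3, n2=-7, n3=2}, so chooses n2.

n2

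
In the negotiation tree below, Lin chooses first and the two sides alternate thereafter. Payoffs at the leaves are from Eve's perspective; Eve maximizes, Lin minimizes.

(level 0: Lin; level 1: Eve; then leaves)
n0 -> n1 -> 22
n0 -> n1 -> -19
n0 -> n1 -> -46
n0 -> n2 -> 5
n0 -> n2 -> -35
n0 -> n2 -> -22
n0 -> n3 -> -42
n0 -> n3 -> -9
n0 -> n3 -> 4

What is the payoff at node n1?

22

n1 (Eve): max(22, -19, -46) = 22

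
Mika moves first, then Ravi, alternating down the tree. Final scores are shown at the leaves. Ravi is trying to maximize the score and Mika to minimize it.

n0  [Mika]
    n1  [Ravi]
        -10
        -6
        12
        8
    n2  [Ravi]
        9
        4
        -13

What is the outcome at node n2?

9

n2 (Ravi): max(9, 4, -13) = 9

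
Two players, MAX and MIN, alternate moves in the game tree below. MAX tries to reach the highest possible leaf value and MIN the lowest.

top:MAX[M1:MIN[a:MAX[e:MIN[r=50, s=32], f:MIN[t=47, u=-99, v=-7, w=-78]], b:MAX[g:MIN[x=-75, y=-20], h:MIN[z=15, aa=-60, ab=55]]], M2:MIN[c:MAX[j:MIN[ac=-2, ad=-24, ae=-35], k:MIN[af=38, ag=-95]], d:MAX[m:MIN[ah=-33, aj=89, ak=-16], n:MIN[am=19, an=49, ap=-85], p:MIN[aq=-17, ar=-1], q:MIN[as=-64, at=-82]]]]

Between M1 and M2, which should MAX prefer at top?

e (MIN): min(50, 32) = 32
f (MIN): min(47, -99, -7, -78) = -99
a (MAX): max(32, -99) = 32
g (MIN): min(-75, -20) = -75
h (MIN): min(15, -60, 55) = -60
b (MAX): max(-75, -60) = -60
M1 (MIN): min(32, -60) = -60
j (MIN): min(-2, -24, -35) = -35
k (MIN): min(38, -95) = -95
c (MAX): max(-35, -95) = -35
m (MIN): min(-33, 89, -16) = -33
n (MIN): min(19, 49, -85) = -85
p (MIN): min(-17, -1) = -17
q (MIN): min(-64, -82) = -82
d (MAX): max(-33, -85, -17, -82) = -17
M2 (MIN): min(-35, -17) = -35
MAX prefers the higher value; M1=-60, M2=-35. M2 is better since -35 > -60.

M2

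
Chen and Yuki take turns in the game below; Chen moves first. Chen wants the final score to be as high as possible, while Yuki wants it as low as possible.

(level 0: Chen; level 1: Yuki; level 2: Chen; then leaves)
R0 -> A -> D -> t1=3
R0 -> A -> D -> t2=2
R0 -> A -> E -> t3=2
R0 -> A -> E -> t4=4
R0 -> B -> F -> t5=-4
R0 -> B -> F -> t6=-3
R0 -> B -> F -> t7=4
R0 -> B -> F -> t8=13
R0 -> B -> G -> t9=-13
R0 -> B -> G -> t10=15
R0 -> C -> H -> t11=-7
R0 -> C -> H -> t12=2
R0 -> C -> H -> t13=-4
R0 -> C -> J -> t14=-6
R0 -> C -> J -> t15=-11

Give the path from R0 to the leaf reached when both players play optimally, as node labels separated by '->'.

R0 -> B -> F -> t8

D (Chen): max(3, 2) = 3
E (Chen): max(2, 4) = 4
A (Yuki): min(3, 4) = 3
F (Chen): max(-4, -3, 4, 13) = 13
G (Chen): max(-13, 15) = 15
B (Yuki): min(13, 15) = 13
H (Chen): max(-7, 2, -4) = 2
J (Chen): max(-6, -11) = -6
C (Yuki): min(2, -6) = -6
R0 (Chen): max(3, 13, -6) = 13
At R0, Chen picks B (highest: 13).
At B, Yuki picks F (lowest: 13).
At F, Chen picks t8 (highest: 13).
Terminal value 13.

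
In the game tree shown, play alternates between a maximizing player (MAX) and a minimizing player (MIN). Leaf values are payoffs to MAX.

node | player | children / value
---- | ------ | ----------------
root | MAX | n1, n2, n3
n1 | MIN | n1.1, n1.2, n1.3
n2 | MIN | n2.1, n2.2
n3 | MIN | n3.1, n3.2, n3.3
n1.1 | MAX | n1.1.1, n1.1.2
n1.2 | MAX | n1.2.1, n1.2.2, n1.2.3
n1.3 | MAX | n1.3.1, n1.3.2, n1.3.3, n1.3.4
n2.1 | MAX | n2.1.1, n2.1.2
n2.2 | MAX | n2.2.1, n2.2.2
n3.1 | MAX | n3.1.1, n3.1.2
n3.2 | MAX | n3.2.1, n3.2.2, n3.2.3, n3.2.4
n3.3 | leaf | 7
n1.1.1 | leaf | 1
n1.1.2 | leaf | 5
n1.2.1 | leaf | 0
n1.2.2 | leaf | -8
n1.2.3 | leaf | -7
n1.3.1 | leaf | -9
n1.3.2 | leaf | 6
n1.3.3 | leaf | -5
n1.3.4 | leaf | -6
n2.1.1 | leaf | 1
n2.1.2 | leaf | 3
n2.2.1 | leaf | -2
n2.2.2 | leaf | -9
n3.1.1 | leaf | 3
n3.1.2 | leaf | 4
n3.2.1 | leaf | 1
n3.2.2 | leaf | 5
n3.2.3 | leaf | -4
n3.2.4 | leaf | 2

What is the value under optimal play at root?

n1.1 (MAX): max(1, 5) = 5
n1.2 (MAX): max(0, -8, -7) = 0
n1.3 (MAX): max(-9, 6, -5, -6) = 6
n1 (MIN): min(5, 0, 6) = 0
n2.1 (MAX): max(1, 3) = 3
n2.2 (MAX): max(-2, -9) = -2
n2 (MIN): min(3, -2) = -2
n3.1 (MAX): max(3, 4) = 4
n3.2 (MAX): max(1, 5, -4, 2) = 5
n3 (MIN): min(4, 5, 7) = 4
root (MAX): max(0, -2, 4) = 4

4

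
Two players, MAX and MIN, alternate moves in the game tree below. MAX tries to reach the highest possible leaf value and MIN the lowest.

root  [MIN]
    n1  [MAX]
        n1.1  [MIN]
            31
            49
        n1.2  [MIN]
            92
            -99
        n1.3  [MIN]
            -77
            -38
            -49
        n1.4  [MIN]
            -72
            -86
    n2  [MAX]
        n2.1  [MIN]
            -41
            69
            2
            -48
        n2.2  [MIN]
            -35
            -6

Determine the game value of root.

-35

n1.1 (MIN): min(31, 49) = 31
n1.2 (MIN): min(92, -99) = -99
n1.3 (MIN): min(-77, -38, -49) = -77
n1.4 (MIN): min(-72, -86) = -86
n1 (MAX): max(31, -99, -77, -86) = 31
n2.1 (MIN): min(-41, 69, 2, -48) = -48
n2.2 (MIN): min(-35, -6) = -35
n2 (MAX): max(-48, -35) = -35
root (MIN): min(31, -35) = -35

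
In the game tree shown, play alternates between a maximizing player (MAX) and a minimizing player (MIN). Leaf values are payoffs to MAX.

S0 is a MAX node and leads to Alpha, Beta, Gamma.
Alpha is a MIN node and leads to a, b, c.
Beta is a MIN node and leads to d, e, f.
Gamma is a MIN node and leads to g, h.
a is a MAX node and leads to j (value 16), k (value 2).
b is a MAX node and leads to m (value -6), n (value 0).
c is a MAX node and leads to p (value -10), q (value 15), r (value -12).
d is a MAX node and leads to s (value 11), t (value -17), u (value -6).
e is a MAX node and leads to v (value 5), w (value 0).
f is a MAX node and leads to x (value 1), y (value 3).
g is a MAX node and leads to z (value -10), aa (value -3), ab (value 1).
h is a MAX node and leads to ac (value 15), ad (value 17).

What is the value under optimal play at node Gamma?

1

g (MAX): max(-10, -3, 1) = 1
h (MAX): max(15, 17) = 17
Gamma (MIN): min(1, 17) = 1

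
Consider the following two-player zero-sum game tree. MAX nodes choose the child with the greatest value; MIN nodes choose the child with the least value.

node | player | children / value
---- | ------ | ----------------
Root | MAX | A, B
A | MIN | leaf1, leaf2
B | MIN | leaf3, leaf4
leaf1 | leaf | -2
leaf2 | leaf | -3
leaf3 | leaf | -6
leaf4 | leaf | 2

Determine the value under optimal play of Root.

-3

A (MIN): min(-2, -3) = -3
B (MIN): min(-6, 2) = -6
Root (MAX): max(-3, -6) = -3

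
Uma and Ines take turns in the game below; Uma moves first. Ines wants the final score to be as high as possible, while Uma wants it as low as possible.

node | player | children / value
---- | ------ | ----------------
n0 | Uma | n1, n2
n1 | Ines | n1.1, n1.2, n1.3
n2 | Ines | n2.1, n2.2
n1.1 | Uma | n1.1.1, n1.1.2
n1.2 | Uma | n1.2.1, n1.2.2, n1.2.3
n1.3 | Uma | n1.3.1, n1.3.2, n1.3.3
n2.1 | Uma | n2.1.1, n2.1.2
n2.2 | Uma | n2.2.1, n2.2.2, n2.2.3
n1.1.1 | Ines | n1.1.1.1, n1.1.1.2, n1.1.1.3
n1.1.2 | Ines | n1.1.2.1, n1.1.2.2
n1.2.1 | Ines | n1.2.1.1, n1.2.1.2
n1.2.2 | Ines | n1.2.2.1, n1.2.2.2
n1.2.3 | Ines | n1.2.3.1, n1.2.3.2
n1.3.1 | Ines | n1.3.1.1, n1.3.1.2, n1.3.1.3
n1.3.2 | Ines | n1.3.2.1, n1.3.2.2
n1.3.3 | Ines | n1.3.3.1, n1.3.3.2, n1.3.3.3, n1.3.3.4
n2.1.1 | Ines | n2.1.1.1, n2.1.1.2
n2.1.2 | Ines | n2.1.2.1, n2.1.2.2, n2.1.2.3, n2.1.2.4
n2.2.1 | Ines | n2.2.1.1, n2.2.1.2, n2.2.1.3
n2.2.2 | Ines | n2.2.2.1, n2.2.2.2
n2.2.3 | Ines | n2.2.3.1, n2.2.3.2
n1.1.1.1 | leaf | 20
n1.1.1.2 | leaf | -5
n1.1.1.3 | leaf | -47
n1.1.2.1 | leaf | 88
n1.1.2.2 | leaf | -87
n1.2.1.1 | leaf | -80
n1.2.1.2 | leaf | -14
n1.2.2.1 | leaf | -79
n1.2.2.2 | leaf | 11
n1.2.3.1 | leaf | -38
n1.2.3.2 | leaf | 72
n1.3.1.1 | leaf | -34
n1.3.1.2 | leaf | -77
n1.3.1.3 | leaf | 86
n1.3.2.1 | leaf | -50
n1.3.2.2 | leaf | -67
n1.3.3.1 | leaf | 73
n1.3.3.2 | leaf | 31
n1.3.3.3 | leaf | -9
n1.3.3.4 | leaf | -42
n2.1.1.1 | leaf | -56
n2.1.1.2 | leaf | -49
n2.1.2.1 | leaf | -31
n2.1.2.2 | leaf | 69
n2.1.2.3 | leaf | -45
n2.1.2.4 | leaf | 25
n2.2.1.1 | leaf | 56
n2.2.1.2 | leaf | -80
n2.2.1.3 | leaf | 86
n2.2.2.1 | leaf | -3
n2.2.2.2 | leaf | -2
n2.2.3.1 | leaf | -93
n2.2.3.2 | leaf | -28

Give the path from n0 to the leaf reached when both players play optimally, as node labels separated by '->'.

n0 -> n2 -> n2.2 -> n2.2.3 -> n2.2.3.2

n1.1.1 (Ines): max(20, -5, -47) = 20
n1.1.2 (Ines): max(88, -87) = 88
n1.1 (Uma): min(20, 88) = 20
n1.2.1 (Ines): max(-80, -14) = -14
n1.2.2 (Ines): max(-79, 11) = 11
n1.2.3 (Ines): max(-38, 72) = 72
n1.2 (Uma): min(-14, 11, 72) = -14
n1.3.1 (Ines): max(-34, -77, 86) = 86
n1.3.2 (Ines): max(-50, -67) = -50
n1.3.3 (Ines): max(73, 31, -9, -42) = 73
n1.3 (Uma): min(86, -50, 73) = -50
n1 (Ines): max(20, -14, -50) = 20
n2.1.1 (Ines): max(-56, -49) = -49
n2.1.2 (Ines): max(-31, 69, -45, 25) = 69
n2.1 (Uma): min(-49, 69) = -49
n2.2.1 (Ines): max(56, -80, 86) = 86
n2.2.2 (Ines): max(-3, -2) = -2
n2.2.3 (Ines): max(-93, -28) = -28
n2.2 (Uma): min(86, -2, -28) = -28
n2 (Ines): max(-49, -28) = -28
n0 (Uma): min(20, -28) = -28
At n0, Uma picks n2 (lowest: -28).
At n2, Ines picks n2.2 (highest: -28).
At n2.2, Uma picks n2.2.3 (lowest: -28).
At n2.2.3, Ines picks n2.2.3.2 (highest: -28).
Terminal value -28.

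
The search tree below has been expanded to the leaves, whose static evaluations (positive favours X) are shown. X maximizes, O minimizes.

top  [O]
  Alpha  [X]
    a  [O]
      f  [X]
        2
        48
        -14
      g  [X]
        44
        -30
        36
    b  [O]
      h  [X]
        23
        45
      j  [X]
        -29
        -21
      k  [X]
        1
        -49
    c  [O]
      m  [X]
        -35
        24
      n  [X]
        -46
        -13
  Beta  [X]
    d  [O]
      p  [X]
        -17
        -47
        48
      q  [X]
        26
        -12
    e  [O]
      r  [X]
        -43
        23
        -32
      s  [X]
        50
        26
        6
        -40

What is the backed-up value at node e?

r (X): max(-43, 23, -32) = 23
s (X): max(50, 26, 6, -40) = 50
e (O): min(23, 50) = 23

23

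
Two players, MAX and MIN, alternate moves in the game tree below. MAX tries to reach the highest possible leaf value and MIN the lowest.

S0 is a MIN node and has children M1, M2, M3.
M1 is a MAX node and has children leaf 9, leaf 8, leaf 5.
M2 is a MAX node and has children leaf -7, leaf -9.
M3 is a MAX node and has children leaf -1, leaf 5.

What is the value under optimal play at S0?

M1 (MAX): max(9, 8, 5) = 9
M2 (MAX): max(-7, -9) = -7
M3 (MAX): max(-1, 5) = 5
S0 (MIN): min(9, -7, 5) = -7

-7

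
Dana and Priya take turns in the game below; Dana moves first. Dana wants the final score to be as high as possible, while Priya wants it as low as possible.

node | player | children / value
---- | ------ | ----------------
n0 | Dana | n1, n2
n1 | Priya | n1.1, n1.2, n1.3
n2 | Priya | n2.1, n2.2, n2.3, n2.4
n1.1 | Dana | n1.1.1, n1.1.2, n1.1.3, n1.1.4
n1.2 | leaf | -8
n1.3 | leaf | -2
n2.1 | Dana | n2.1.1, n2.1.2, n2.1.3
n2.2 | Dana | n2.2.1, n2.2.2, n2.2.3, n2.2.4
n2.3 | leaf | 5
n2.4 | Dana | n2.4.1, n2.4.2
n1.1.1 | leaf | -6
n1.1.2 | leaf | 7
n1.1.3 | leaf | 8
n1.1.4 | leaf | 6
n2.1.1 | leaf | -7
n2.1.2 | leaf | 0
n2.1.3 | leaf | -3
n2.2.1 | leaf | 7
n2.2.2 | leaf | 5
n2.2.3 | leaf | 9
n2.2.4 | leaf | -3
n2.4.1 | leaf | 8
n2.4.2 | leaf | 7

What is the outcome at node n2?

n2.1 (Dana): max(-7, 0, -3) = 0
n2.2 (Dana): max(7, 5, 9, -3) = 9
n2.4 (Dana): max(8, 7) = 8
n2 (Priya): min(0, 9, 5, 8) = 0

0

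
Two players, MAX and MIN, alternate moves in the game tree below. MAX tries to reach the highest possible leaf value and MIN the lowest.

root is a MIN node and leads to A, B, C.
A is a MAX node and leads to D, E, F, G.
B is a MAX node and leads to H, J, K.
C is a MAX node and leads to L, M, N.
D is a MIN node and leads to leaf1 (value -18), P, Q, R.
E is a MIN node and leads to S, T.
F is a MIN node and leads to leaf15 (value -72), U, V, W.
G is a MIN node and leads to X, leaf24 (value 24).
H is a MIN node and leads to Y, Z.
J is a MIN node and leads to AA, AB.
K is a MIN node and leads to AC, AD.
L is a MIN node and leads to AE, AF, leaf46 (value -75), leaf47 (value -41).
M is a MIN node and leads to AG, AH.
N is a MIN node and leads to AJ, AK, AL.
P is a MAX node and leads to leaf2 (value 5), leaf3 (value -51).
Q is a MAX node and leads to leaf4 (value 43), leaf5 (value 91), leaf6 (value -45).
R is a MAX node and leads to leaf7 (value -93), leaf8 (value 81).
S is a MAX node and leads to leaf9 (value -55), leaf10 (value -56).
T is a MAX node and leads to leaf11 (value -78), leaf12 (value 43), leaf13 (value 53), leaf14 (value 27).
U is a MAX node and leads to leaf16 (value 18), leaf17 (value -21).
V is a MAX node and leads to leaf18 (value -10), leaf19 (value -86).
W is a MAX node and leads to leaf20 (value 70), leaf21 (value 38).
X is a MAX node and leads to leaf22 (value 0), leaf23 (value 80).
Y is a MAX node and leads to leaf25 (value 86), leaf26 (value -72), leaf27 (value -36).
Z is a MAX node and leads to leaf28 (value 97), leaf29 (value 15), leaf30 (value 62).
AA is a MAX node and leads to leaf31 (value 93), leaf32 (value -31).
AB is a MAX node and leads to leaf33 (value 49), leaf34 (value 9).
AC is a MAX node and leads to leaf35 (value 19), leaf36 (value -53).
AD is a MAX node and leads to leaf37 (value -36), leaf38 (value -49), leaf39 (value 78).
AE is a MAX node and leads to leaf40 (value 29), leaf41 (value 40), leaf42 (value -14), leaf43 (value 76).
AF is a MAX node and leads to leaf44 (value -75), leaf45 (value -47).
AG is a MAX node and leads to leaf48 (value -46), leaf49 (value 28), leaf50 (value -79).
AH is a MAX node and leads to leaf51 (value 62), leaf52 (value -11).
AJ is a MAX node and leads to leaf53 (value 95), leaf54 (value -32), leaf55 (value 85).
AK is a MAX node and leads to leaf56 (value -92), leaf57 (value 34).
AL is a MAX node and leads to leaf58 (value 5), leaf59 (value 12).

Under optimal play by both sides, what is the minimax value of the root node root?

24

P (MAX): max(5, -51) = 5
Q (MAX): max(43, 91, -45) = 91
R (MAX): max(-93, 81) = 81
D (MIN): min(-18, 5, 91, 81) = -18
S (MAX): max(-55, -56) = -55
T (MAX): max(-78, 43, 53, 27) = 53
E (MIN): min(-55, 53) = -55
U (MAX): max(18, -21) = 18
V (MAX): max(-10, -86) = -10
W (MAX): max(70, 38) = 70
F (MIN): min(-72, 18, -10, 70) = -72
X (MAX): max(0, 80) = 80
G (MIN): min(80, 24) = 24
A (MAX): max(-18, -55, -72, 24) = 24
Y (MAX): max(86, -72, -36) = 86
Z (MAX): max(97, 15, 62) = 97
H (MIN): min(86, 97) = 86
AA (MAX): max(93, -31) = 93
AB (MAX): max(49, 9) = 49
J (MIN): min(93, 49) = 49
AC (MAX): max(19, -53) = 19
AD (MAX): max(-36, -49, 78) = 78
K (MIN): min(19, 78) = 19
B (MAX): max(86, 49, 19) = 86
AE (MAX): max(29, 40, -14, 76) = 76
AF (MAX): max(-75, -47) = -47
L (MIN): min(76, -47, -75, -41) = -75
AG (MAX): max(-46, 28, -79) = 28
AH (MAX): max(62, -11) = 62
M (MIN): min(28, 62) = 28
AJ (MAX): max(95, -32, 85) = 95
AK (MAX): max(-92, 34) = 34
AL (MAX): max(5, 12) = 12
N (MIN): min(95, 34, 12) = 12
C (MAX): max(-75, 28, 12) = 28
root (MIN): min(24, 86, 28) = 24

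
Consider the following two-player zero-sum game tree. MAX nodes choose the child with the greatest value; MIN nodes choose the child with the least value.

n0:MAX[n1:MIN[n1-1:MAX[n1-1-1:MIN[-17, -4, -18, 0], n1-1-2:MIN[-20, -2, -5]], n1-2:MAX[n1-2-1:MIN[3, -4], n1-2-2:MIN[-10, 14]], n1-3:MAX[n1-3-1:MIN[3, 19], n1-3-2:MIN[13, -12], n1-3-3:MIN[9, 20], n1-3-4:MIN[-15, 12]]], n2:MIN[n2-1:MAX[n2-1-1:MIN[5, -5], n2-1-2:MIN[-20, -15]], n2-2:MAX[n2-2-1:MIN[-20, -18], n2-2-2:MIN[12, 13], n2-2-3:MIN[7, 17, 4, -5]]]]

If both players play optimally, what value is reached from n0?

-5

n1-1-1 (MIN): min(-17, -4, -18, 0) = -18
n1-1-2 (MIN): min(-20, -2, -5) = -20
n1-1 (MAX): max(-18, -20) = -18
n1-2-1 (MIN): min(3, -4) = -4
n1-2-2 (MIN): min(-10, 14) = -10
n1-2 (MAX): max(-4, -10) = -4
n1-3-1 (MIN): min(3, 19) = 3
n1-3-2 (MIN): min(13, -12) = -12
n1-3-3 (MIN): min(9, 20) = 9
n1-3-4 (MIN): min(-15, 12) = -15
n1-3 (MAX): max(3, -12, 9, -15) = 9
n1 (MIN): min(-18, -4, 9) = -18
n2-1-1 (MIN): min(5, -5) = -5
n2-1-2 (MIN): min(-20, -15) = -20
n2-1 (MAX): max(-5, -20) = -5
n2-2-1 (MIN): min(-20, -18) = -20
n2-2-2 (MIN): min(12, 13) = 12
n2-2-3 (MIN): min(7, 17, 4, -5) = -5
n2-2 (MAX): max(-20, 12, -5) = 12
n2 (MIN): min(-5, 12) = -5
n0 (MAX): max(-18, -5) = -5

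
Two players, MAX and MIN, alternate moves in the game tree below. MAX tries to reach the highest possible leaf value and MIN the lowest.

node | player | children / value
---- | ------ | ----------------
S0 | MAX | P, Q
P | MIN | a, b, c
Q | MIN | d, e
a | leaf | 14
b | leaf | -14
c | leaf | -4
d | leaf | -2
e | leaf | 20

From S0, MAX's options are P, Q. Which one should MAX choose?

P (MIN): min(14, -14, -4) = -14
Q (MIN): min(-2, 20) = -2
S0 (MAX): max(-14, -2) = -2
MAX at S0 wants the highest of {P=-14, Q=-2}, so chooses Q.

Q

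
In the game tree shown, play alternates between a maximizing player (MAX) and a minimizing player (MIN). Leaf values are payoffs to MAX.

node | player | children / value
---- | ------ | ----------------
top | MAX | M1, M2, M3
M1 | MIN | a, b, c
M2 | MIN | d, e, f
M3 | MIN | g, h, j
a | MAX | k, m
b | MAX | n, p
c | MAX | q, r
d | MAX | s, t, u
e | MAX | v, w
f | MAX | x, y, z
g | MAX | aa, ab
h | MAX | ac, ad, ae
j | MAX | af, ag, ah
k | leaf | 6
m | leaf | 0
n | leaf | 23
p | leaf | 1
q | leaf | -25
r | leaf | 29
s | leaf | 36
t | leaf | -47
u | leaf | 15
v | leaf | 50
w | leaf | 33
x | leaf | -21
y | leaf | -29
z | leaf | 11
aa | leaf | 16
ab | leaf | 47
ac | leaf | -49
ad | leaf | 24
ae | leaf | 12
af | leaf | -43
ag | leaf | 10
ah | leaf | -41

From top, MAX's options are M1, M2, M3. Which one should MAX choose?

M2

a (MAX): max(6, 0) = 6
b (MAX): max(23, 1) = 23
c (MAX): max(-25, 29) = 29
M1 (MIN): min(6, 23, 29) = 6
d (MAX): max(36, -47, 15) = 36
e (MAX): max(50, 33) = 50
f (MAX): max(-21, -29, 11) = 11
M2 (MIN): min(36, 50, 11) = 11
g (MAX): max(16, 47) = 47
h (MAX): max(-49, 24, 12) = 24
j (MAX): max(-43, 10, -41) = 10
M3 (MIN): min(47, 24, 10) = 10
top (MAX): max(6, 11, 10) = 11
MAX at top wants the highest of {M1=6, M2=11, M3=10}, so chooses M2.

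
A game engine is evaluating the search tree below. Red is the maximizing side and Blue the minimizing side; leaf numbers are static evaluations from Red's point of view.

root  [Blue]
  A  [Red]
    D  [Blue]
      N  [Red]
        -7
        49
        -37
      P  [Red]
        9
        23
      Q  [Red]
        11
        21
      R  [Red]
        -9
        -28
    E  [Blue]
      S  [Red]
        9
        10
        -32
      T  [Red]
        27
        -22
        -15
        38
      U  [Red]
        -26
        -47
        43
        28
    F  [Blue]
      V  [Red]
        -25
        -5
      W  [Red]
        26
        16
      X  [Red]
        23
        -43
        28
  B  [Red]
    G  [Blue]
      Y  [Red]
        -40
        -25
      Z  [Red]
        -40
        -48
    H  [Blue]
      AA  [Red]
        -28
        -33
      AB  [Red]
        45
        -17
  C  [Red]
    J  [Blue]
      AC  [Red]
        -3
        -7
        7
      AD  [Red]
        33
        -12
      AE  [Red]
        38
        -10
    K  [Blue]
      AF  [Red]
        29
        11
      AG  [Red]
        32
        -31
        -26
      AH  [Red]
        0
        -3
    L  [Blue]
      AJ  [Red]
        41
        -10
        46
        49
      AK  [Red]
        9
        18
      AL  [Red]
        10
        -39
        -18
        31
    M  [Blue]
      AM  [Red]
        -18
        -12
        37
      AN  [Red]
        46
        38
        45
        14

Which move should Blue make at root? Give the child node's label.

N (Red): max(-7, 49, -37) = 49
P (Red): max(9, 23) = 23
Q (Red): max(11, 21) = 21
R (Red): max(-9, -28) = -9
D (Blue): min(49, 23, 21, -9) = -9
S (Red): max(9, 10, -32) = 10
T (Red): max(27, -22, -15, 38) = 38
U (Red): max(-26, -47, 43, 28) = 43
E (Blue): min(10, 38, 43) = 10
V (Red): max(-25, -5) = -5
W (Red): max(26, 16) = 26
X (Red): max(23, -43, 28) = 28
F (Blue): min(-5, 26, 28) = -5
A (Red): max(-9, 10, -5) = 10
Y (Red): max(-40, -25) = -25
Z (Red): max(-40, -48) = -40
G (Blue): min(-25, -40) = -40
AA (Red): max(-28, -33) = -28
AB (Red): max(45, -17) = 45
H (Blue): min(-28, 45) = -28
B (Red): max(-40, -28) = -28
AC (Red): max(-3, -7, 7) = 7
AD (Red): max(33, -12) = 33
AE (Red): max(38, -10) = 38
J (Blue): min(7, 33, 38) = 7
AF (Red): max(29, 11) = 29
AG (Red): max(32, -31, -26) = 32
AH (Red): max(0, -3) = 0
K (Blue): min(29, 32, 0) = 0
AJ (Red): max(41, -10, 46, 49) = 49
AK (Red): max(9, 18) = 18
AL (Red): max(10, -39, -18, 31) = 31
L (Blue): min(49, 18, 31) = 18
AM (Red): max(-18, -12, 37) = 37
AN (Red): max(46, 38, 45, 14) = 46
M (Blue): min(37, 46) = 37
C (Red): max(7, 0, 18, 37) = 37
root (Blue): min(10, -28, 37) = -28
Blue at root wants the lowest of {A=10, B=-28, C=37}, so chooses B.

B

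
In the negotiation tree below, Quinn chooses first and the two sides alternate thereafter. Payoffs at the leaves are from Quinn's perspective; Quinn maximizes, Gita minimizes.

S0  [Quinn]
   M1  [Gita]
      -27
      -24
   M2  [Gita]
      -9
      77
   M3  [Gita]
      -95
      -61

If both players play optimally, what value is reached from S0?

-9

M1 (Gita): min(-27, -24) = -27
M2 (Gita): min(-9, 77) = -9
M3 (Gita): min(-95, -61) = -95
S0 (Quinn): max(-27, -9, -95) = -9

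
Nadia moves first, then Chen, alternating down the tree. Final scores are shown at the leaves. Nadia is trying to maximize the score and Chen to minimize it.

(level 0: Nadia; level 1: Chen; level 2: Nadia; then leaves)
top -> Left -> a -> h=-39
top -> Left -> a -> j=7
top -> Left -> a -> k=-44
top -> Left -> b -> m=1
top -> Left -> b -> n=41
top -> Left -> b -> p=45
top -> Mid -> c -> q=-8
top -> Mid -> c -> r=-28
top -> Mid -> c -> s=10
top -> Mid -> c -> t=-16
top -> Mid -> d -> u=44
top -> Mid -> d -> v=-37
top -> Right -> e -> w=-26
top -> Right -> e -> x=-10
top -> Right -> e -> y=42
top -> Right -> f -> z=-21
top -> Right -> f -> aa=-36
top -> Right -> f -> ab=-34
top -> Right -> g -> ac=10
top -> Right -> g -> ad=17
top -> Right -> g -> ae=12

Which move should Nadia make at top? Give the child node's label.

Mid

a (Nadia): max(-39, 7, -44) = 7
b (Nadia): max(1, 41, 45) = 45
Left (Chen): min(7, 45) = 7
c (Nadia): max(-8, -28, 10, -16) = 10
d (Nadia): max(44, -37) = 44
Mid (Chen): min(10, 44) = 10
e (Nadia): max(-26, -10, 42) = 42
f (Nadia): max(-21, -36, -34) = -21
g (Nadia): max(10, 17, 12) = 17
Right (Chen): min(42, -21, 17) = -21
top (Nadia): max(7, 10, -21) = 10
Nadia at top wants the highest of {Left=7, Mid=10, Right=-21}, so chooses Mid.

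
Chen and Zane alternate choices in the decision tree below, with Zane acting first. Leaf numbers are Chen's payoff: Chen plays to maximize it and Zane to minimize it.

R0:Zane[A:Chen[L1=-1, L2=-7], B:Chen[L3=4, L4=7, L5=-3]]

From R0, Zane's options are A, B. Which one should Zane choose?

A (Chen): max(-1, -7) = -1
B (Chen): max(4, 7, -3) = 7
R0 (Zane): min(-1, 7) = -1
Zane at R0 wants the lowest of {A=-1, B=7}, so chooses A.

A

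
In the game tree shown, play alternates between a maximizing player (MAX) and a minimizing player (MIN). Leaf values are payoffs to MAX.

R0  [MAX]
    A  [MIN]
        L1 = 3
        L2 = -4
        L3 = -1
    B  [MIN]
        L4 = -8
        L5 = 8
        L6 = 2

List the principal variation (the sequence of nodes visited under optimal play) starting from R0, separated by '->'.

A (MIN): min(3, -4, -1) = -4
B (MIN): min(-8, 8, 2) = -8
R0 (MAX): max(-4, -8) = -4
At R0, MAX picks A (highest: -4).
At A, MIN picks L2 (lowest: -4).
Terminal value -4.

R0 -> A -> L2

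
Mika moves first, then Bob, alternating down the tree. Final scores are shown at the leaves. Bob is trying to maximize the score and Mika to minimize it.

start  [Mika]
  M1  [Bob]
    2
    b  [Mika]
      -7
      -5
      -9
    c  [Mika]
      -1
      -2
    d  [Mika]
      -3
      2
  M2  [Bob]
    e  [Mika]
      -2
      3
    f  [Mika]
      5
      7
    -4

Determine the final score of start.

2

b (Mika): min(-7, -5, -9) = -9
c (Mika): min(-1, -2) = -2
d (Mika): min(-3, 2) = -3
M1 (Bob): max(2, -9, -2, -3) = 2
e (Mika): min(-2, 3) = -2
f (Mika): min(5, 7) = 5
M2 (Bob): max(-2, 5, -4) = 5
start (Mika): min(2, 5) = 2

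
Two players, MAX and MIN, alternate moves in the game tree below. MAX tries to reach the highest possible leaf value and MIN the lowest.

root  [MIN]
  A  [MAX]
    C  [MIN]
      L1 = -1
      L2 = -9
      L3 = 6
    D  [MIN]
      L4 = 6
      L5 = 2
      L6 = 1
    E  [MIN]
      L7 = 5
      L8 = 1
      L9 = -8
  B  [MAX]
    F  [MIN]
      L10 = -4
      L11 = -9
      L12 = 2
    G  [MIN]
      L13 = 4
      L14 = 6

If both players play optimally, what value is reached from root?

C (MIN): min(-1, -9, 6) = -9
D (MIN): min(6, 2, 1) = 1
E (MIN): min(5, 1, -8) = -8
A (MAX): max(-9, 1, -8) = 1
F (MIN): min(-4, -9, 2) = -9
G (MIN): min(4, 6) = 4
B (MAX): max(-9, 4) = 4
root (MIN): min(1, 4) = 1

1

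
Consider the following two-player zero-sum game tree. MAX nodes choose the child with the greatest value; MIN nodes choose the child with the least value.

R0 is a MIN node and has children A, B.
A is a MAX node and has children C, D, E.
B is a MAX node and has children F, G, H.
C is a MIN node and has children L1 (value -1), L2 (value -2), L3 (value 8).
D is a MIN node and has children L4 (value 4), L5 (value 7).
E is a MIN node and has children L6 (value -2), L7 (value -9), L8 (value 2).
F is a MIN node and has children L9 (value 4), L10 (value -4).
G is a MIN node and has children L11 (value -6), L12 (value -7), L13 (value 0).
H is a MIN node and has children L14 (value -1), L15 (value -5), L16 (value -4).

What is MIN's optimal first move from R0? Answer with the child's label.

C (MIN): min(-1, -2, 8) = -2
D (MIN): min(4, 7) = 4
E (MIN): min(-2, -9, 2) = -9
A (MAX): max(-2, 4, -9) = 4
F (MIN): min(4, -4) = -4
G (MIN): min(-6, -7, 0) = -7
H (MIN): min(-1, -5, -4) = -5
B (MAX): max(-4, -7, -5) = -4
R0 (MIN): min(4, -4) = -4
MIN at R0 wants the lowest of {A=4, B=-4}, so chooses B.

B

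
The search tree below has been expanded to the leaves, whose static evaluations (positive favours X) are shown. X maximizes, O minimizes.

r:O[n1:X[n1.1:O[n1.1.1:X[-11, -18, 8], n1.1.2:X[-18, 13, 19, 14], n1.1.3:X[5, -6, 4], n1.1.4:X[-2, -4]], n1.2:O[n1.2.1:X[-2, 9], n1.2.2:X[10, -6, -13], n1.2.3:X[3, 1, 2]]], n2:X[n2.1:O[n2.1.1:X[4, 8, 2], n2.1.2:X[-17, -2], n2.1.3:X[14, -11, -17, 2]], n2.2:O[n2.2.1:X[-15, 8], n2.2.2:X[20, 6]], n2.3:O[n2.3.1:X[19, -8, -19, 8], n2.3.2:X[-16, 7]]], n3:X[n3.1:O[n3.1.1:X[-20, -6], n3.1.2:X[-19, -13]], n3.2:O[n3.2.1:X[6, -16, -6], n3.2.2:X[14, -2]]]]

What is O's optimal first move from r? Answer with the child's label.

n1.1.1 (X): max(-11, -18, 8) = 8
n1.1.2 (X): max(-18, 13, 19, 14) = 19
n1.1.3 (X): max(5, -6, 4) = 5
n1.1.4 (X): max(-2, -4) = -2
n1.1 (O): min(8, 19, 5, -2) = -2
n1.2.1 (X): max(-2, 9) = 9
n1.2.2 (X): max(10, -6, -13) = 10
n1.2.3 (X): max(3, 1, 2) = 3
n1.2 (O): min(9, 10, 3) = 3
n1 (X): max(-2, 3) = 3
n2.1.1 (X): max(4, 8, 2) = 8
n2.1.2 (X): max(-17, -2) = -2
n2.1.3 (X): max(14, -11, -17, 2) = 14
n2.1 (O): min(8, -2, 14) = -2
n2.2.1 (X): max(-15, 8) = 8
n2.2.2 (X): max(20, 6) = 20
n2.2 (O): min(8, 20) = 8
n2.3.1 (X): max(19, -8, -19, 8) = 19
n2.3.2 (X): max(-16, 7) = 7
n2.3 (O): min(19, 7) = 7
n2 (X): max(-2, 8, 7) = 8
n3.1.1 (X): max(-20, -6) = -6
n3.1.2 (X): max(-19, -13) = -13
n3.1 (O): min(-6, -13) = -13
n3.2.1 (X): max(6, -16, -6) = 6
n3.2.2 (X): max(14, -2) = 14
n3.2 (O): min(6, 14) = 6
n3 (X): max(-13, 6) = 6
r (O): min(3, 8, 6) = 3
O at r wants the lowest of {n1=3, n2=8, n3=6}, so chooses n1.

n1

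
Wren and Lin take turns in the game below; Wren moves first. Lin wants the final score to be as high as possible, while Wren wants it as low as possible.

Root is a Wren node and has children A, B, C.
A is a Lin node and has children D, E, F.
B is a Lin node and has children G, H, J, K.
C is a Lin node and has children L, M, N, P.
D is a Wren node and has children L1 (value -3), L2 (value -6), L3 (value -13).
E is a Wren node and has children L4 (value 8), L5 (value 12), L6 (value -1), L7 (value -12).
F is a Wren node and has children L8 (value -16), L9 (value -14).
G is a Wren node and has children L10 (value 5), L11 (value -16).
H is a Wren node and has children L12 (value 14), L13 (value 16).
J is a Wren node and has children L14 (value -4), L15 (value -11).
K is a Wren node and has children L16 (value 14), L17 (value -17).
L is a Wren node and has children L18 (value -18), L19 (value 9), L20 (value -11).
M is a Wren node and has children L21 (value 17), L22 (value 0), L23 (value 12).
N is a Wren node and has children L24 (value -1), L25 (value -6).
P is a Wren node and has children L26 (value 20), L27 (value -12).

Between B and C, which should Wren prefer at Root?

G (Wren): min(5, -16) = -16
H (Wren): min(14, 16) = 14
J (Wren): min(-4, -11) = -11
K (Wren): min(14, -17) = -17
B (Lin): max(-16, 14, -11, -17) = 14
L (Wren): min(-18, 9, -11) = -18
M (Wren): min(17, 0, 12) = 0
N (Wren): min(-1, -6) = -6
P (Wren): min(20, -12) = -12
C (Lin): max(-18, 0, -6, -12) = 0
Wren prefers the lower value; B=14, C=0. C is better since 0 < 14.

C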